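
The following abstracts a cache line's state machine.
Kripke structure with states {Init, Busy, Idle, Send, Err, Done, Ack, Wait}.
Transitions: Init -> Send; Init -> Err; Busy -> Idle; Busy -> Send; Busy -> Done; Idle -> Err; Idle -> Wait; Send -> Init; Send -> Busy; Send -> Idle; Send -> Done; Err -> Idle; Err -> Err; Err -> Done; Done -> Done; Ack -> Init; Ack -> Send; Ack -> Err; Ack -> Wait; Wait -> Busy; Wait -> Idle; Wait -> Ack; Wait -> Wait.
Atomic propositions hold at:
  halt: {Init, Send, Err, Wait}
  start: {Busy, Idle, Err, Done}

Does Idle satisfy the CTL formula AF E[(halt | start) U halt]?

Yes

Sat(halt | start) = {Init, Busy, Idle, Send, Err, Done, Wait}
E[(halt | start) U halt]: least fixpoint, start Z0 = Sat(halt) = {Init, Send, Err, Wait}, add states in Sat(halt | start) with some successor in Z. Z1 = {Init, Busy, Idle, Send, Err, Wait}; fixed.
Sat(E[(halt | start) U halt]) = {Init, Busy, Idle, Send, Err, Wait}
AF E[(halt | start) U halt]: least fixpoint, start Z0 = {Init, Busy, Idle, Send, Err, Wait}, add states with every successor in Z. Z1 = {Init, Busy, Idle, Send, Err, Ack, Wait}; fixed.
Sat(AF E[(halt | start) U halt]) = {Init, Busy, Idle, Send, Err, Ack, Wait}
Idle ∈ Sat(AF E[(halt | start) U halt]) = {Init, Busy, Idle, Send, Err, Ack, Wait}, so the formula holds at Idle.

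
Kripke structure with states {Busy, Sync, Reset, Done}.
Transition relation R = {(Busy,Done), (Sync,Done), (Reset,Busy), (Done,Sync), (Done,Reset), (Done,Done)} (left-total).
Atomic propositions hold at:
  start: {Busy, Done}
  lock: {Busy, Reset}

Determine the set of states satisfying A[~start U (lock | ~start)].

Sat(~start) = {Sync, Reset}
Sat(lock | ~start) = {Busy, Sync, Reset}
A[~start U (lock | ~start)]: least fixpoint, start Z0 = Sat((lock | ~start)) = {Busy, Sync, Reset}, add states in Sat(~start) with every successor in Z. Already a fixed point.
Sat(A[~start U (lock | ~start)]) = {Busy, Sync, Reset}

{Busy, Sync, Reset}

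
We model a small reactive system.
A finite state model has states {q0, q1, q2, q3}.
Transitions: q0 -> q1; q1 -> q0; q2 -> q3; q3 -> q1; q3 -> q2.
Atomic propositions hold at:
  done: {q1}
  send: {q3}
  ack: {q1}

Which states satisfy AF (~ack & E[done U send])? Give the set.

{q2, q3}

Sat(~ack) = {q0, q2, q3}
E[done U send]: least fixpoint, start Z0 = Sat(send) = {q3}, add states in Sat(done) with some successor in Z. Already a fixed point.
Sat(E[done U send]) = {q3}
Sat(~ack & E[done U send]) = {q3}
AF (~ack & E[done U send]): least fixpoint, start Z0 = {q3}, add states with every successor in Z. Z1 = {q2, q3}; fixed.
Sat(AF (~ack & E[done U send])) = {q2, q3}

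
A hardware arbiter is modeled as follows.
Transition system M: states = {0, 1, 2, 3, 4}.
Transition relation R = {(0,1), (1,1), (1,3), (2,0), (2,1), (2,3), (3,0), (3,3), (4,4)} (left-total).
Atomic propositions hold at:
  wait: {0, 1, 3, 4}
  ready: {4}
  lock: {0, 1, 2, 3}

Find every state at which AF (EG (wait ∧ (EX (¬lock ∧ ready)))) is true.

{4}

Sat(¬lock) = {4}
Sat(¬lock ∧ ready) = {4}
Sat(EX (¬lock ∧ ready)) = {s : some successor in {4}} = {4}
Sat(wait ∧ (EX (¬lock ∧ ready))) = {4}
EG (wait ∧ (EX (¬lock ∧ ready))): greatest fixpoint, start Z0 = {4}, keep only states in Sat with some successor in Z. Already a fixed point.
Sat(EG (wait ∧ (EX (¬lock ∧ ready)))) = {4}
AF (EG (wait ∧ (EX (¬lock ∧ ready)))): least fixpoint, start Z0 = {4}, add states with every successor in Z. Already a fixed point.
Sat(AF (EG (wait ∧ (EX (¬lock ∧ ready))))) = {4}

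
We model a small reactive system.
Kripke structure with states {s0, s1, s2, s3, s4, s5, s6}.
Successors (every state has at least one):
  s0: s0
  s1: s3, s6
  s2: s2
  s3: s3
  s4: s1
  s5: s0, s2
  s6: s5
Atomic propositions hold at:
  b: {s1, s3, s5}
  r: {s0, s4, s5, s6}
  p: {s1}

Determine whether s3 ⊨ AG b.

Yes

AG b: greatest fixpoint, start Z0 = {s1, s3, s5}, keep only states in Sat with every successor in Z. Z1 = {s3}; fixed.
Sat(AG b) = {s3}
s3 ∈ Sat(AG b) = {s3}, so the formula holds at s3.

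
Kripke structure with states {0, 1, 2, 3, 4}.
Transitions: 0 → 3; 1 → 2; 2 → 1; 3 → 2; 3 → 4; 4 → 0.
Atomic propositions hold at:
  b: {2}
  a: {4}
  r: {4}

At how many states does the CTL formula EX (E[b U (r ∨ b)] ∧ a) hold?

Sat(r ∨ b) = {2, 4}
E[b U (r ∨ b)]: least fixpoint, start Z0 = Sat((r ∨ b)) = {2, 4}, add states in Sat(b) with some successor in Z. Already a fixed point.
Sat(E[b U (r ∨ b)]) = {2, 4}
Sat(E[b U (r ∨ b)] ∧ a) = {4}
Sat(EX (E[b U (r ∨ b)] ∧ a)) = {s : some successor in {4}} = {3}
|Sat(EX (E[b U (r ∨ b)] ∧ a))| = |{3}| = 1.

1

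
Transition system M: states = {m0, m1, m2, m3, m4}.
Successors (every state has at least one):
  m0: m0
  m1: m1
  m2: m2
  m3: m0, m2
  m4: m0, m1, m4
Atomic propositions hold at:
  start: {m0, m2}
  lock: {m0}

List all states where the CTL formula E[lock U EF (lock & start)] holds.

Sat(lock & start) = {m0}
EF (lock & start): least fixpoint, start Z0 = {m0}, add states with some successor in Z. Z1 = {m0, m3, m4}; fixed.
Sat(EF (lock & start)) = {m0, m3, m4}
E[lock U EF (lock & start)]: least fixpoint, start Z0 = Sat(EF (lock & start)) = {m0, m3, m4}, add states in Sat(lock) with some successor in Z. Already a fixed point.
Sat(E[lock U EF (lock & start)]) = {m0, m3, m4}

{m0, m3, m4}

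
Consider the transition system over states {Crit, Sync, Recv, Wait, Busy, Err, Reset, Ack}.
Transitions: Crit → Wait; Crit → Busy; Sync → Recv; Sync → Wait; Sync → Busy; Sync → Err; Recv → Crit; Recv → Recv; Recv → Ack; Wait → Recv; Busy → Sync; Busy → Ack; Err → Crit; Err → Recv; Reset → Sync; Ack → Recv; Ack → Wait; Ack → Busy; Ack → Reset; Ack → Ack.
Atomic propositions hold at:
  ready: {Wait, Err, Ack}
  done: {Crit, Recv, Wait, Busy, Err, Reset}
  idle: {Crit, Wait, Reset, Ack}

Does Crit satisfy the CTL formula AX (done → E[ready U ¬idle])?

Sat(¬idle) = {Sync, Recv, Busy, Err}
E[ready U ¬idle]: least fixpoint, start Z0 = Sat(¬idle) = {Sync, Recv, Busy, Err}, add states in Sat(ready) with some successor in Z. Z1 = {Sync, Recv, Wait, Busy, Err, Ack}; fixed.
Sat(E[ready U ¬idle]) = {Sync, Recv, Wait, Busy, Err, Ack}
Sat(done → E[ready U ¬idle]) = {Sync, Recv, Wait, Busy, Err, Ack}
Sat(AX (done → E[ready U ¬idle])) = {s : every successor in {Sync, Recv, Wait, Busy, Err, Ack}} = {Crit, Sync, Wait, Busy, Reset}
Crit ∈ Sat(AX (done → E[ready U ¬idle])) = {Crit, Sync, Wait, Busy, Reset}, so the formula holds at Crit.

Yes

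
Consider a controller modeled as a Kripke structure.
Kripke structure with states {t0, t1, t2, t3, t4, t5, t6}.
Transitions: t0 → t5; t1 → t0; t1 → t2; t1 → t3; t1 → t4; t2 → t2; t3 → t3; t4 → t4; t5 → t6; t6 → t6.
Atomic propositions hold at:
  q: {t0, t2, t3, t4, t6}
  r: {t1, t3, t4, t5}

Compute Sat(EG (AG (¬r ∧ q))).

{t2, t6}

Sat(¬r) = {t0, t2, t6}
Sat(¬r ∧ q) = {t0, t2, t6}
AG (¬r ∧ q): greatest fixpoint, start Z0 = {t0, t2, t6}, keep only states in Sat with every successor in Z. Z1 = {t2, t6}; fixed.
Sat(AG (¬r ∧ q)) = {t2, t6}
EG (AG (¬r ∧ q)): greatest fixpoint, start Z0 = {t2, t6}, keep only states in Sat with some successor in Z. Already a fixed point.
Sat(EG (AG (¬r ∧ q))) = {t2, t6}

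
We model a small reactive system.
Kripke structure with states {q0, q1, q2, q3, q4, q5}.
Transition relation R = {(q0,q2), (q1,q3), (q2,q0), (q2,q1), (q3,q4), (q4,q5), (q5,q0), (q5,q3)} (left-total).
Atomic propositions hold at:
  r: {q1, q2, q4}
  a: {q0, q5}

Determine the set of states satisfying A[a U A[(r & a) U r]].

{q0, q1, q2, q4}

Sat(r & a) = ∅
A[(r & a) U r]: least fixpoint, start Z0 = Sat(r) = {q1, q2, q4}, add states in Sat(r & a) with every successor in Z. Already a fixed point.
Sat(A[(r & a) U r]) = {q1, q2, q4}
A[a U A[(r & a) U r]]: least fixpoint, start Z0 = Sat(A[(r & a) U r]) = {q1, q2, q4}, add states in Sat(a) with every successor in Z. Z1 = {q0, q1, q2, q4}; fixed.
Sat(A[a U A[(r & a) U r]]) = {q0, q1, q2, q4}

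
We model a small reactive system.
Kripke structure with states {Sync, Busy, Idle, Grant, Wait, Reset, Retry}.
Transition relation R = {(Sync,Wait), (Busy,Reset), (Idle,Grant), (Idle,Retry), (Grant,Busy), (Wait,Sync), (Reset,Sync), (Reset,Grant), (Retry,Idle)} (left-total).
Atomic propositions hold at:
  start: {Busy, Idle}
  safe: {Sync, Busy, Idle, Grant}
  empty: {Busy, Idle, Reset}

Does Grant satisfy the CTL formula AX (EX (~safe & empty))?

Sat(~safe) = {Wait, Reset, Retry}
Sat(~safe & empty) = {Reset}
Sat(EX (~safe & empty)) = {s : some successor in {Reset}} = {Busy}
Sat(AX (EX (~safe & empty))) = {s : every successor in {Busy}} = {Grant}
Grant ∈ Sat(AX (EX (~safe & empty))) = {Grant}, so the formula holds at Grant.

Yes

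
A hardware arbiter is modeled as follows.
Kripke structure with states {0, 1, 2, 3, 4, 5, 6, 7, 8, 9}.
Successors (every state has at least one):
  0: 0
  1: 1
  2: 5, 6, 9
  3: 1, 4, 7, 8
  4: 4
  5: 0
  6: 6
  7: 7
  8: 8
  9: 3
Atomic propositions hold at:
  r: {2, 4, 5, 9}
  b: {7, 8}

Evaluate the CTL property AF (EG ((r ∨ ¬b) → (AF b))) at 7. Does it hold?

Sat(¬b) = {0, 1, 2, 3, 4, 5, 6, 9}
Sat(r ∨ ¬b) = {0, 1, 2, 3, 4, 5, 6, 9}
AF b: least fixpoint, start Z0 = {7, 8}, add states with every successor in Z. Already a fixed point.
Sat(AF b) = {7, 8}
Sat((r ∨ ¬b) → (AF b)) = {7, 8}
EG ((r ∨ ¬b) → (AF b)): greatest fixpoint, start Z0 = {7, 8}, keep only states in Sat with some successor in Z. Already a fixed point.
Sat(EG ((r ∨ ¬b) → (AF b))) = {7, 8}
AF (EG ((r ∨ ¬b) → (AF b))): least fixpoint, start Z0 = {7, 8}, add states with every successor in Z. Already a fixed point.
Sat(AF (EG ((r ∨ ¬b) → (AF b)))) = {7, 8}
7 ∈ Sat(AF (EG ((r ∨ ¬b) → (AF b)))) = {7, 8}, so the formula holds at 7.

Yes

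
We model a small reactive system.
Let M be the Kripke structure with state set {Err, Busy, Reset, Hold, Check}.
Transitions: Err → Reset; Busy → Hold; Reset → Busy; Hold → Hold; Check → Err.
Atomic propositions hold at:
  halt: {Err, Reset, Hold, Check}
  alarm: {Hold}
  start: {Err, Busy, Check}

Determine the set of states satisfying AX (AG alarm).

AG alarm: greatest fixpoint, start Z0 = {Hold}, keep only states in Sat with every successor in Z. Already a fixed point.
Sat(AG alarm) = {Hold}
Sat(AX (AG alarm)) = {s : every successor in {Hold}} = {Busy, Hold}

{Busy, Hold}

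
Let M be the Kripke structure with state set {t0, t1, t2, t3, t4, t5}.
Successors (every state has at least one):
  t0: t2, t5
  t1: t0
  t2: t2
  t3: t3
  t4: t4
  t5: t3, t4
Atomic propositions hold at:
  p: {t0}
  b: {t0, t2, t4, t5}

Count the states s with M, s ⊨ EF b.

EF b: least fixpoint, start Z0 = {t0, t2, t4, t5}, add states with some successor in Z. Z1 = {t0, t1, t2, t4, t5}; fixed.
Sat(EF b) = {t0, t1, t2, t4, t5}
|Sat(EF b)| = |{t0, t1, t2, t4, t5}| = 5.

5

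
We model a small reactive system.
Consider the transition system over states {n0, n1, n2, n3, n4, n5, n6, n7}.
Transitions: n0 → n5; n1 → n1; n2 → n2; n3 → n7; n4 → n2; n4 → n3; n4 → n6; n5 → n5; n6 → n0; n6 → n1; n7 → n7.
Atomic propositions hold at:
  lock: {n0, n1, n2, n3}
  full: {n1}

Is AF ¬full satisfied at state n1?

Sat(¬full) = {n0, n2, n3, n4, n5, n6, n7}
AF ¬full: least fixpoint, start Z0 = {n0, n2, n3, n4, n5, n6, n7}, add states with every successor in Z. Already a fixed point.
Sat(AF ¬full) = {n0, n2, n3, n4, n5, n6, n7}
n1 ∉ Sat(AF ¬full) = {n0, n2, n3, n4, n5, n6, n7}, so the formula does not hold at n1.

No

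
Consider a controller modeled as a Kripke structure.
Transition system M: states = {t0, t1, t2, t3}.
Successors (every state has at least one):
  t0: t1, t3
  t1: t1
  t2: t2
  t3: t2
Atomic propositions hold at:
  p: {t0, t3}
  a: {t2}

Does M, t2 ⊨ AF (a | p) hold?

Sat(a | p) = {t0, t2, t3}
AF (a | p): least fixpoint, start Z0 = {t0, t2, t3}, add states with every successor in Z. Already a fixed point.
Sat(AF (a | p)) = {t0, t2, t3}
t2 ∈ Sat(AF (a | p)) = {t0, t2, t3}, so the formula holds at t2.

Yes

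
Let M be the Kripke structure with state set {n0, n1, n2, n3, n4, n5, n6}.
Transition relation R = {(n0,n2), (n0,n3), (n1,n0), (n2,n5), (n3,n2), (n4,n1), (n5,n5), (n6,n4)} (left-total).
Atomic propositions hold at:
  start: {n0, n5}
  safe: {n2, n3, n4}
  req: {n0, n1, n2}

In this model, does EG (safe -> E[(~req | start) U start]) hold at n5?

Sat(~req) = {n3, n4, n5, n6}
Sat(~req | start) = {n0, n3, n4, n5, n6}
E[(~req | start) U start]: least fixpoint, start Z0 = Sat(start) = {n0, n5}, add states in Sat(~req | start) with some successor in Z. Already a fixed point.
Sat(E[(~req | start) U start]) = {n0, n5}
Sat(safe -> E[(~req | start) U start]) = {n0, n1, n5, n6}
EG (safe -> E[(~req | start) U start]): greatest fixpoint, start Z0 = {n0, n1, n5, n6}, keep only states in Sat with some successor in Z. Z1 = {n1, n5}; Z2 = {n5}; fixed.
Sat(EG (safe -> E[(~req | start) U start])) = {n5}
n5 ∈ Sat(EG (safe -> E[(~req | start) U start])) = {n5}, so the formula holds at n5.

Yes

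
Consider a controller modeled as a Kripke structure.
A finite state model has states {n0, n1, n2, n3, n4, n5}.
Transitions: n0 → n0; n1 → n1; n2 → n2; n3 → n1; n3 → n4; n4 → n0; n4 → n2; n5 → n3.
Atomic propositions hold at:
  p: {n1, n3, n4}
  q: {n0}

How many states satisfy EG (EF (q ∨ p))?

5

Sat(q ∨ p) = {n0, n1, n3, n4}
EF (q ∨ p): least fixpoint, start Z0 = {n0, n1, n3, n4}, add states with some successor in Z. Z1 = {n0, n1, n3, n4, n5}; fixed.
Sat(EF (q ∨ p)) = {n0, n1, n3, n4, n5}
EG (EF (q ∨ p)): greatest fixpoint, start Z0 = {n0, n1, n3, n4, n5}, keep only states in Sat with some successor in Z. Already a fixed point.
Sat(EG (EF (q ∨ p))) = {n0, n1, n3, n4, n5}
|Sat(EG (EF (q ∨ p)))| = |{n0, n1, n3, n4, n5}| = 5.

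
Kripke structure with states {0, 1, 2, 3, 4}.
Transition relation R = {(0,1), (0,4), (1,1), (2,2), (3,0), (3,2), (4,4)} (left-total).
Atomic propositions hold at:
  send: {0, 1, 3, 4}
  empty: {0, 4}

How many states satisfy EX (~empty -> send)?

4

Sat(~empty) = {1, 2, 3}
Sat(~empty -> send) = {0, 1, 3, 4}
Sat(EX (~empty -> send)) = {s : some successor in {0, 1, 3, 4}} = {0, 1, 3, 4}
|Sat(EX (~empty -> send))| = |{0, 1, 3, 4}| = 4.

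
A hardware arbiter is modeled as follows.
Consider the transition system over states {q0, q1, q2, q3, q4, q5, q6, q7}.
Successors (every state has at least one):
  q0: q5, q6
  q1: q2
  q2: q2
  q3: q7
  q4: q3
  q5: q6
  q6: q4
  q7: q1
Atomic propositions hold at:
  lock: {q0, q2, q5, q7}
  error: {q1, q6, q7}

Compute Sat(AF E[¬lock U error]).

Sat(¬lock) = {q1, q3, q4, q6}
E[¬lock U error]: least fixpoint, start Z0 = Sat(error) = {q1, q6, q7}, add states in Sat(¬lock) with some successor in Z. Z1 = {q1, q3, q6, q7}; Z2 = {q1, q3, q4, q6, q7}; fixed.
Sat(E[¬lock U error]) = {q1, q3, q4, q6, q7}
AF E[¬lock U error]: least fixpoint, start Z0 = {q1, q3, q4, q6, q7}, add states with every successor in Z. Z1 = {q1, q3, q4, q5, q6, q7}; Z2 = {q0, q1, q3, q4, q5, q6, q7}; fixed.
Sat(AF E[¬lock U error]) = {q0, q1, q3, q4, q5, q6, q7}

{q0, q1, q3, q4, q5, q6, q7}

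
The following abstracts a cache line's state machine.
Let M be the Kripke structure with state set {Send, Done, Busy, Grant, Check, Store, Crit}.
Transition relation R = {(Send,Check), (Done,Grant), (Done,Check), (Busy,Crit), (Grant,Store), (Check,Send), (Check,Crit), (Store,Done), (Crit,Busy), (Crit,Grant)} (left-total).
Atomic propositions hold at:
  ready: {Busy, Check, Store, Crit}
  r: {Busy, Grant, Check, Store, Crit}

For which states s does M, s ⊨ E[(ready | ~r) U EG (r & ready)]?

{Send, Done, Busy, Check, Store, Crit}

Sat(~r) = {Send, Done}
Sat(ready | ~r) = {Send, Done, Busy, Check, Store, Crit}
Sat(r & ready) = {Busy, Check, Store, Crit}
EG (r & ready): greatest fixpoint, start Z0 = {Busy, Check, Store, Crit}, keep only states in Sat with some successor in Z. Z1 = {Busy, Check, Crit}; fixed.
Sat(EG (r & ready)) = {Busy, Check, Crit}
E[(ready | ~r) U EG (r & ready)]: least fixpoint, start Z0 = Sat(EG (r & ready)) = {Busy, Check, Crit}, add states in Sat(ready | ~r) with some successor in Z. Z1 = {Send, Done, Busy, Check, Crit}; Z2 = {Send, Done, Busy, Check, Store, Crit}; fixed.
Sat(E[(ready | ~r) U EG (r & ready)]) = {Send, Done, Busy, Check, Store, Crit}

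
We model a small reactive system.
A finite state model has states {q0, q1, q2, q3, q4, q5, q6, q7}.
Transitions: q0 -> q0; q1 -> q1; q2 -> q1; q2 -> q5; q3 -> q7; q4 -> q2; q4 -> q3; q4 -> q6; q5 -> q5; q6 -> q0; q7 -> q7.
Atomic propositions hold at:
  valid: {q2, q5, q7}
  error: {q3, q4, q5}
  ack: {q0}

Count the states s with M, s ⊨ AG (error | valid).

Sat(error | valid) = {q2, q3, q4, q5, q7}
AG (error | valid): greatest fixpoint, start Z0 = {q2, q3, q4, q5, q7}, keep only states in Sat with every successor in Z. Z1 = {q3, q5, q7}; fixed.
Sat(AG (error | valid)) = {q3, q5, q7}
|Sat(AG (error | valid))| = |{q3, q5, q7}| = 3.

3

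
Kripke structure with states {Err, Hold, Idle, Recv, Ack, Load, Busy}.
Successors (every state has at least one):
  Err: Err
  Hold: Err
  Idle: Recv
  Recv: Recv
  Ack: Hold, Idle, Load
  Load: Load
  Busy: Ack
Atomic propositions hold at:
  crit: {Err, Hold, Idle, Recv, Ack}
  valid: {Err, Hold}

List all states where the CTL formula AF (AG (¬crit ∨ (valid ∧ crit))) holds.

Sat(¬crit) = {Load, Busy}
Sat(valid ∧ crit) = {Err, Hold}
Sat(¬crit ∨ (valid ∧ crit)) = {Err, Hold, Load, Busy}
AG (¬crit ∨ (valid ∧ crit)): greatest fixpoint, start Z0 = {Err, Hold, Load, Busy}, keep only states in Sat with every successor in Z. Z1 = {Err, Hold, Load}; fixed.
Sat(AG (¬crit ∨ (valid ∧ crit))) = {Err, Hold, Load}
AF (AG (¬crit ∨ (valid ∧ crit))): least fixpoint, start Z0 = {Err, Hold, Load}, add states with every successor in Z. Already a fixed point.
Sat(AF (AG (¬crit ∨ (valid ∧ crit)))) = {Err, Hold, Load}

{Err, Hold, Load}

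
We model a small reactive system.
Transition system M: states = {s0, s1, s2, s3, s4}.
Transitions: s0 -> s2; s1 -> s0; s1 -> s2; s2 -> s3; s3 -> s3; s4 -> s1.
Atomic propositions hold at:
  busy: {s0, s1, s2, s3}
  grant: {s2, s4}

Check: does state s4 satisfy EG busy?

No

EG busy: greatest fixpoint, start Z0 = {s0, s1, s2, s3}, keep only states in Sat with some successor in Z. Already a fixed point.
Sat(EG busy) = {s0, s1, s2, s3}
s4 ∉ Sat(EG busy) = {s0, s1, s2, s3}, so the formula does not hold at s4.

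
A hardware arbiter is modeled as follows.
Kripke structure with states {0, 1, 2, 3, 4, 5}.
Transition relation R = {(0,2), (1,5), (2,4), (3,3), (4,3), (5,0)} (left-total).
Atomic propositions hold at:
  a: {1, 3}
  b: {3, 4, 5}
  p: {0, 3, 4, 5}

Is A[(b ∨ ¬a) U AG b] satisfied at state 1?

No

Sat(¬a) = {0, 2, 4, 5}
Sat(b ∨ ¬a) = {0, 2, 3, 4, 5}
AG b: greatest fixpoint, start Z0 = {3, 4, 5}, keep only states in Sat with every successor in Z. Z1 = {3, 4}; fixed.
Sat(AG b) = {3, 4}
A[(b ∨ ¬a) U AG b]: least fixpoint, start Z0 = Sat(AG b) = {3, 4}, add states in Sat(b ∨ ¬a) with every successor in Z. Z1 = {2, 3, 4}; Z2 = {0, 2, 3, 4}; Z3 = {0, 2, 3, 4, 5}; fixed.
Sat(A[(b ∨ ¬a) U AG b]) = {0, 2, 3, 4, 5}
1 ∉ Sat(A[(b ∨ ¬a) U AG b]) = {0, 2, 3, 4, 5}, so the formula does not hold at 1.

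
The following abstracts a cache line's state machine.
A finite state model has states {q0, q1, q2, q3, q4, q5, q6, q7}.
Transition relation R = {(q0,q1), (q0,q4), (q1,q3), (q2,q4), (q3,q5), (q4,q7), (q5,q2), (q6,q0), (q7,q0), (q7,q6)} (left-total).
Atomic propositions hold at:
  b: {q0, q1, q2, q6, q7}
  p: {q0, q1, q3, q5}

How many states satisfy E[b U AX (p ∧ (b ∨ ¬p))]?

Sat(¬p) = {q2, q4, q6, q7}
Sat(b ∨ ¬p) = {q0, q1, q2, q4, q6, q7}
Sat(p ∧ (b ∨ ¬p)) = {q0, q1}
Sat(AX (p ∧ (b ∨ ¬p))) = {s : every successor in {q0, q1}} = {q6}
E[b U AX (p ∧ (b ∨ ¬p))]: least fixpoint, start Z0 = Sat(AX (p ∧ (b ∨ ¬p))) = {q6}, add states in Sat(b) with some successor in Z. Z1 = {q6, q7}; fixed.
Sat(E[b U AX (p ∧ (b ∨ ¬p))]) = {q6, q7}
|Sat(E[b U AX (p ∧ (b ∨ ¬p))])| = |{q6, q7}| = 2.

2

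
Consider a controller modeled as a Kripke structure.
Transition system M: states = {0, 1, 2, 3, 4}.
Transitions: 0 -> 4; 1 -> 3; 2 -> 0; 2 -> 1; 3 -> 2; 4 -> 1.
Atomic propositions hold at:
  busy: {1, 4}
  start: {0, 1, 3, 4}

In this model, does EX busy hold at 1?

Sat(EX busy) = {s : some successor in {1, 4}} = {0, 2, 4}
1 ∉ Sat(EX busy) = {0, 2, 4}, so the formula does not hold at 1.

No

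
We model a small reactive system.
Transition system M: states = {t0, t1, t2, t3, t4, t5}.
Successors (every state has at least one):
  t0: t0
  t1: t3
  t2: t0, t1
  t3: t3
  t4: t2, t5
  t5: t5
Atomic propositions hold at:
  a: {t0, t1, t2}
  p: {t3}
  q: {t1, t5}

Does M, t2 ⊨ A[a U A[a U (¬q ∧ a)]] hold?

Sat(¬q) = {t0, t2, t3, t4}
Sat(¬q ∧ a) = {t0, t2}
A[a U (¬q ∧ a)]: least fixpoint, start Z0 = Sat((¬q ∧ a)) = {t0, t2}, add states in Sat(a) with every successor in Z. Already a fixed point.
Sat(A[a U (¬q ∧ a)]) = {t0, t2}
A[a U A[a U (¬q ∧ a)]]: least fixpoint, start Z0 = Sat(A[a U (¬q ∧ a)]) = {t0, t2}, add states in Sat(a) with every successor in Z. Already a fixed point.
Sat(A[a U A[a U (¬q ∧ a)]]) = {t0, t2}
t2 ∈ Sat(A[a U A[a U (¬q ∧ a)]]) = {t0, t2}, so the formula holds at t2.

Yes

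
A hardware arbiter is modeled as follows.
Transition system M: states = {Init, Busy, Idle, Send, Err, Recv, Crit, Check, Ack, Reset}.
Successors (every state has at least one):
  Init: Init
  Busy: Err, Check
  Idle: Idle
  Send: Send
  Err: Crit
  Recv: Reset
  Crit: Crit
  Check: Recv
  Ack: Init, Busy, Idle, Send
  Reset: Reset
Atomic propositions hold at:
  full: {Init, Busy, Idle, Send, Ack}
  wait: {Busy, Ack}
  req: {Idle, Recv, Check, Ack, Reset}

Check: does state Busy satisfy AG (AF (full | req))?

No

Sat(full | req) = {Init, Busy, Idle, Send, Recv, Check, Ack, Reset}
AF (full | req): least fixpoint, start Z0 = {Init, Busy, Idle, Send, Recv, Check, Ack, Reset}, add states with every successor in Z. Already a fixed point.
Sat(AF (full | req)) = {Init, Busy, Idle, Send, Recv, Check, Ack, Reset}
AG (AF (full | req)): greatest fixpoint, start Z0 = {Init, Busy, Idle, Send, Recv, Check, Ack, Reset}, keep only states in Sat with every successor in Z. Z1 = {Init, Idle, Send, Recv, Check, Ack, Reset}; Z2 = {Init, Idle, Send, Recv, Check, Reset}; fixed.
Sat(AG (AF (full | req))) = {Init, Idle, Send, Recv, Check, Reset}
Busy ∉ Sat(AG (AF (full | req))) = {Init, Idle, Send, Recv, Check, Reset}, so the formula does not hold at Busy.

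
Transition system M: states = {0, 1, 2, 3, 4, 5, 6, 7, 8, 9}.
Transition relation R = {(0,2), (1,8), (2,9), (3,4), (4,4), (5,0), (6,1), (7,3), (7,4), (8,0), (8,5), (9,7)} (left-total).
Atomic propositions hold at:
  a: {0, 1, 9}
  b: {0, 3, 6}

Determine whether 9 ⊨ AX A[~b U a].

Sat(~b) = {1, 2, 4, 5, 7, 8, 9}
A[~b U a]: least fixpoint, start Z0 = Sat(a) = {0, 1, 9}, add states in Sat(~b) with every successor in Z. Z1 = {0, 1, 2, 5, 9}; Z2 = {0, 1, 2, 5, 8, 9}; fixed.
Sat(A[~b U a]) = {0, 1, 2, 5, 8, 9}
Sat(AX A[~b U a]) = {s : every successor in {0, 1, 2, 5, 8, 9}} = {0, 1, 2, 5, 6, 8}
9 ∉ Sat(AX A[~b U a]) = {0, 1, 2, 5, 6, 8}, so the formula does not hold at 9.

No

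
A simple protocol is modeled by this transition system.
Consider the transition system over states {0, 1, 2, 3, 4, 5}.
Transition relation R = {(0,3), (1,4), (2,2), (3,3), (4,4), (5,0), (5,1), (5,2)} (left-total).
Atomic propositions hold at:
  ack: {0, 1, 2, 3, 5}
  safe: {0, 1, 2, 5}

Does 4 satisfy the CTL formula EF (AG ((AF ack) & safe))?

AF ack: least fixpoint, start Z0 = {0, 1, 2, 3, 5}, add states with every successor in Z. Already a fixed point.
Sat(AF ack) = {0, 1, 2, 3, 5}
Sat((AF ack) & safe) = {0, 1, 2, 5}
AG ((AF ack) & safe): greatest fixpoint, start Z0 = {0, 1, 2, 5}, keep only states in Sat with every successor in Z. Z1 = {2, 5}; Z2 = {2}; fixed.
Sat(AG ((AF ack) & safe)) = {2}
EF (AG ((AF ack) & safe)): least fixpoint, start Z0 = {2}, add states with some successor in Z. Z1 = {2, 5}; fixed.
Sat(EF (AG ((AF ack) & safe))) = {2, 5}
4 ∉ Sat(EF (AG ((AF ack) & safe))) = {2, 5}, so the formula does not hold at 4.

No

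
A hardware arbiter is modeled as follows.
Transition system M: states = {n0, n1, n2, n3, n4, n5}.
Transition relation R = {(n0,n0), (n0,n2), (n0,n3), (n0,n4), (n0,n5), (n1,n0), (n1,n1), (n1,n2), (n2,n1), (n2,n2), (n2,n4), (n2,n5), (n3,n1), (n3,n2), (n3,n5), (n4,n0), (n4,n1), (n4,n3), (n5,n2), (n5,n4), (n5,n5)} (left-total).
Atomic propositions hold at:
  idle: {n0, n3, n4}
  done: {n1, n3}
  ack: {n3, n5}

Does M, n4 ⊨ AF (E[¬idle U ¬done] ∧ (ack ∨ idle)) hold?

Sat(¬idle) = {n1, n2, n5}
Sat(¬done) = {n0, n2, n4, n5}
E[¬idle U ¬done]: least fixpoint, start Z0 = Sat(¬done) = {n0, n2, n4, n5}, add states in Sat(¬idle) with some successor in Z. Z1 = {n0, n1, n2, n4, n5}; fixed.
Sat(E[¬idle U ¬done]) = {n0, n1, n2, n4, n5}
Sat(ack ∨ idle) = {n0, n3, n4, n5}
Sat(E[¬idle U ¬done] ∧ (ack ∨ idle)) = {n0, n4, n5}
AF (E[¬idle U ¬done] ∧ (ack ∨ idle)): least fixpoint, start Z0 = {n0, n4, n5}, add states with every successor in Z. Already a fixed point.
Sat(AF (E[¬idle U ¬done] ∧ (ack ∨ idle))) = {n0, n4, n5}
n4 ∈ Sat(AF (E[¬idle U ¬done] ∧ (ack ∨ idle))) = {n0, n4, n5}, so the formula holds at n4.

Yes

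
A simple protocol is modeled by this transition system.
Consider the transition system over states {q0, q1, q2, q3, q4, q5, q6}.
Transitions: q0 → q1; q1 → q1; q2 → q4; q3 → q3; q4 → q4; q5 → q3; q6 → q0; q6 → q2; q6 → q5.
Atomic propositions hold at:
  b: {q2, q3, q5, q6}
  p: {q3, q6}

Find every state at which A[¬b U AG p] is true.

Sat(¬b) = {q0, q1, q4}
AG p: greatest fixpoint, start Z0 = {q3, q6}, keep only states in Sat with every successor in Z. Z1 = {q3}; fixed.
Sat(AG p) = {q3}
A[¬b U AG p]: least fixpoint, start Z0 = Sat(AG p) = {q3}, add states in Sat(¬b) with every successor in Z. Already a fixed point.
Sat(A[¬b U AG p]) = {q3}

{q3}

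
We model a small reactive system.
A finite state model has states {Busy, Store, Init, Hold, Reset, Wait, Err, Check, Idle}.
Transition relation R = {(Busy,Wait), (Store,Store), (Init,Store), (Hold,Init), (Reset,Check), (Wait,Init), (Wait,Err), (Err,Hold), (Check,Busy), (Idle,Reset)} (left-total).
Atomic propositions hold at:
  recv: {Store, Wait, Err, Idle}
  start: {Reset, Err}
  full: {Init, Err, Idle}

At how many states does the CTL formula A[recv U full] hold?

A[recv U full]: least fixpoint, start Z0 = Sat(full) = {Init, Err, Idle}, add states in Sat(recv) with every successor in Z. Z1 = {Init, Wait, Err, Idle}; fixed.
Sat(A[recv U full]) = {Init, Wait, Err, Idle}
|Sat(A[recv U full])| = |{Init, Wait, Err, Idle}| = 4.

4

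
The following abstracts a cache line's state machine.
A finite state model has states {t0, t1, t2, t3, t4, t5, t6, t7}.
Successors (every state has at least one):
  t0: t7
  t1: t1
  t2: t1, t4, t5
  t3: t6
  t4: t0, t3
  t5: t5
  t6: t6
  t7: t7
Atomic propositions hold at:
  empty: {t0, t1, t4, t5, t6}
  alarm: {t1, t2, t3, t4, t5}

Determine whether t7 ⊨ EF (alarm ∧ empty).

Sat(alarm ∧ empty) = {t1, t4, t5}
EF (alarm ∧ empty): least fixpoint, start Z0 = {t1, t4, t5}, add states with some successor in Z. Z1 = {t1, t2, t4, t5}; fixed.
Sat(EF (alarm ∧ empty)) = {t1, t2, t4, t5}
t7 ∉ Sat(EF (alarm ∧ empty)) = {t1, t2, t4, t5}, so the formula does not hold at t7.

No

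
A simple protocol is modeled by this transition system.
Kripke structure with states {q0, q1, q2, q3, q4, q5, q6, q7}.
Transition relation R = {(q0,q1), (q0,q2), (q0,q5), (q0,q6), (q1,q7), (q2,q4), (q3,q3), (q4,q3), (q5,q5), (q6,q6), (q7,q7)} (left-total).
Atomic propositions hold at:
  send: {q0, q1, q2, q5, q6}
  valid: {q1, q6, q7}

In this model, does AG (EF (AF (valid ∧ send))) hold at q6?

Sat(valid ∧ send) = {q1, q6}
AF (valid ∧ send): least fixpoint, start Z0 = {q1, q6}, add states with every successor in Z. Already a fixed point.
Sat(AF (valid ∧ send)) = {q1, q6}
EF (AF (valid ∧ send)): least fixpoint, start Z0 = {q1, q6}, add states with some successor in Z. Z1 = {q0, q1, q6}; fixed.
Sat(EF (AF (valid ∧ send))) = {q0, q1, q6}
AG (EF (AF (valid ∧ send))): greatest fixpoint, start Z0 = {q0, q1, q6}, keep only states in Sat with every successor in Z. Z1 = {q6}; fixed.
Sat(AG (EF (AF (valid ∧ send)))) = {q6}
q6 ∈ Sat(AG (EF (AF (valid ∧ send)))) = {q6}, so the formula holds at q6.

Yes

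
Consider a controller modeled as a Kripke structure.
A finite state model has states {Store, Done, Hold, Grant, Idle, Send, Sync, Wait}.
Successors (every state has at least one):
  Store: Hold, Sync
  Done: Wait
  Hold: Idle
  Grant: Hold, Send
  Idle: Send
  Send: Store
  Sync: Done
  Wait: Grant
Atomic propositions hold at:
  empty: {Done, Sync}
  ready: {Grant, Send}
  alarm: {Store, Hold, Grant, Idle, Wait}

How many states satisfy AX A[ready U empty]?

A[ready U empty]: least fixpoint, start Z0 = Sat(empty) = {Done, Sync}, add states in Sat(ready) with every successor in Z. Already a fixed point.
Sat(A[ready U empty]) = {Done, Sync}
Sat(AX A[ready U empty]) = {s : every successor in {Done, Sync}} = {Sync}
|Sat(AX A[ready U empty])| = |{Sync}| = 1.

1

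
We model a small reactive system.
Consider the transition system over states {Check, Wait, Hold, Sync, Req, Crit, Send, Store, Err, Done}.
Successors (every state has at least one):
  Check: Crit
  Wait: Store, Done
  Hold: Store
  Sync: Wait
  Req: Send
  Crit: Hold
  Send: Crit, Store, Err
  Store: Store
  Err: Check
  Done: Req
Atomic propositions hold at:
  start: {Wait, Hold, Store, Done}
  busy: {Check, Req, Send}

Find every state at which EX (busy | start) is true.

Sat(busy | start) = {Check, Wait, Hold, Req, Send, Store, Done}
Sat(EX (busy | start)) = {s : some successor in {Check, Wait, Hold, Req, Send, Store, Done}} = {Wait, Hold, Sync, Req, Crit, Send, Store, Err, Done}

{Wait, Hold, Sync, Req, Crit, Send, Store, Err, Done}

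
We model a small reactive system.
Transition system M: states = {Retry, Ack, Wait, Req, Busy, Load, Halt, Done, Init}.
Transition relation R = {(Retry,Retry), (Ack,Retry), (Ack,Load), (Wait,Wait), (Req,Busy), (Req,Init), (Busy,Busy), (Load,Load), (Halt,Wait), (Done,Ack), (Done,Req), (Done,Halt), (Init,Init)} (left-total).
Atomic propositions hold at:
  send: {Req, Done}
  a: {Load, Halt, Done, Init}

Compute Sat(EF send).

{Req, Done}

EF send: least fixpoint, start Z0 = {Req, Done}, add states with some successor in Z. Already a fixed point.
Sat(EF send) = {Req, Done}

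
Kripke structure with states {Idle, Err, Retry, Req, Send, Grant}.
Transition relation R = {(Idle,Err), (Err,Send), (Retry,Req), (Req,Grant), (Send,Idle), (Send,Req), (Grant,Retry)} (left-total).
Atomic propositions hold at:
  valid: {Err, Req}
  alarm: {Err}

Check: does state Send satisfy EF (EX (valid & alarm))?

Sat(valid & alarm) = {Err}
Sat(EX (valid & alarm)) = {s : some successor in {Err}} = {Idle}
EF (EX (valid & alarm)): least fixpoint, start Z0 = {Idle}, add states with some successor in Z. Z1 = {Idle, Send}; Z2 = {Idle, Err, Send}; fixed.
Sat(EF (EX (valid & alarm))) = {Idle, Err, Send}
Send ∈ Sat(EF (EX (valid & alarm))) = {Idle, Err, Send}, so the formula holds at Send.

Yes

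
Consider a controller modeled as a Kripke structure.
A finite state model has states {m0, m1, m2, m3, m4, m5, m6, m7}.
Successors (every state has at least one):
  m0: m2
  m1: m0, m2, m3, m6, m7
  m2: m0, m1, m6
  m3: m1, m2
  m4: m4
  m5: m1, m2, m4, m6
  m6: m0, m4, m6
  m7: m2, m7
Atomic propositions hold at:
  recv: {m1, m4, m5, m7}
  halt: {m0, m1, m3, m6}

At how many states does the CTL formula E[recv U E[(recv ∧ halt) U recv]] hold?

4

Sat(recv ∧ halt) = {m1}
E[(recv ∧ halt) U recv]: least fixpoint, start Z0 = Sat(recv) = {m1, m4, m5, m7}, add states in Sat(recv ∧ halt) with some successor in Z. Already a fixed point.
Sat(E[(recv ∧ halt) U recv]) = {m1, m4, m5, m7}
E[recv U E[(recv ∧ halt) U recv]]: least fixpoint, start Z0 = Sat(E[(recv ∧ halt) U recv]) = {m1, m4, m5, m7}, add states in Sat(recv) with some successor in Z. Already a fixed point.
Sat(E[recv U E[(recv ∧ halt) U recv]]) = {m1, m4, m5, m7}
|Sat(E[recv U E[(recv ∧ halt) U recv]])| = |{m1, m4, m5, m7}| = 4.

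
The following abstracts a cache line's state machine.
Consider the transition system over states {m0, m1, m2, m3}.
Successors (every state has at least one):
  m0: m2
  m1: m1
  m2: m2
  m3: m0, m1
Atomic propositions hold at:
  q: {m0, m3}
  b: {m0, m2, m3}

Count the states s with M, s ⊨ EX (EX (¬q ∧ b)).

3

Sat(¬q) = {m1, m2}
Sat(¬q ∧ b) = {m2}
Sat(EX (¬q ∧ b)) = {s : some successor in {m2}} = {m0, m2}
Sat(EX (EX (¬q ∧ b))) = {s : some successor in {m0, m2}} = {m0, m2, m3}
|Sat(EX (EX (¬q ∧ b)))| = |{m0, m2, m3}| = 3.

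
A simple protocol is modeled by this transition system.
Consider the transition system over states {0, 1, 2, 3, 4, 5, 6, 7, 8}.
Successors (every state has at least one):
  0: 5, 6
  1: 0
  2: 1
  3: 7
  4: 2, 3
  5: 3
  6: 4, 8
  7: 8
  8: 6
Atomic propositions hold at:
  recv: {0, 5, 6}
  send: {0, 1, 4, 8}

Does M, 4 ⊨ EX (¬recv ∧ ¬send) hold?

Yes

Sat(¬recv) = {1, 2, 3, 4, 7, 8}
Sat(¬send) = {2, 3, 5, 6, 7}
Sat(¬recv ∧ ¬send) = {2, 3, 7}
Sat(EX (¬recv ∧ ¬send)) = {s : some successor in {2, 3, 7}} = {3, 4, 5}
4 ∈ Sat(EX (¬recv ∧ ¬send)) = {3, 4, 5}, so the formula holds at 4.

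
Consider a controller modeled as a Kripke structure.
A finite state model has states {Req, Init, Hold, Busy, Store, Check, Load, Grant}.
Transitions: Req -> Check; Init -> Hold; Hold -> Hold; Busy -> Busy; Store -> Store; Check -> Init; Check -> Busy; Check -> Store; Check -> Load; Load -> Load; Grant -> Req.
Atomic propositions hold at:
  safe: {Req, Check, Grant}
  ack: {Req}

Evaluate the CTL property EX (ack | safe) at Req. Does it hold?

Yes

Sat(ack | safe) = {Req, Check, Grant}
Sat(EX (ack | safe)) = {s : some successor in {Req, Check, Grant}} = {Req, Grant}
Req ∈ Sat(EX (ack | safe)) = {Req, Grant}, so the formula holds at Req.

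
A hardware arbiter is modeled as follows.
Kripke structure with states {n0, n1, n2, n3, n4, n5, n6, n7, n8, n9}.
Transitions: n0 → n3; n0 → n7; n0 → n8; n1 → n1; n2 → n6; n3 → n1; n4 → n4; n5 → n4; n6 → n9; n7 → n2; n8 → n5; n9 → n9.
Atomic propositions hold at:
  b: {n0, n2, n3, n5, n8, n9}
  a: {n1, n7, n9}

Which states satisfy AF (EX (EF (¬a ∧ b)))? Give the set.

Sat(¬a) = {n0, n2, n3, n4, n5, n6, n8}
Sat(¬a ∧ b) = {n0, n2, n3, n5, n8}
EF (¬a ∧ b): least fixpoint, start Z0 = {n0, n2, n3, n5, n8}, add states with some successor in Z. Z1 = {n0, n2, n3, n5, n7, n8}; fixed.
Sat(EF (¬a ∧ b)) = {n0, n2, n3, n5, n7, n8}
Sat(EX (EF (¬a ∧ b))) = {s : some successor in {n0, n2, n3, n5, n7, n8}} = {n0, n7, n8}
AF (EX (EF (¬a ∧ b))): least fixpoint, start Z0 = {n0, n7, n8}, add states with every successor in Z. Already a fixed point.
Sat(AF (EX (EF (¬a ∧ b)))) = {n0, n7, n8}

{n0, n7, n8}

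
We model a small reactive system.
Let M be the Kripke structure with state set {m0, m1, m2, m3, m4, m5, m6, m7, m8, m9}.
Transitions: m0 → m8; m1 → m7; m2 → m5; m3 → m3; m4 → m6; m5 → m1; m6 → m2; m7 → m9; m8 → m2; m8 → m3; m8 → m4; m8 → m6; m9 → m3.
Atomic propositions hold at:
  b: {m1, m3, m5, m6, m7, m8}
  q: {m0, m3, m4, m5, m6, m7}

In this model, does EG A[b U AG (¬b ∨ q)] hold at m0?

Sat(¬b) = {m0, m2, m4, m9}
Sat(¬b ∨ q) = {m0, m2, m3, m4, m5, m6, m7, m9}
AG (¬b ∨ q): greatest fixpoint, start Z0 = {m0, m2, m3, m4, m5, m6, m7, m9}, keep only states in Sat with every successor in Z. Z1 = {m2, m3, m4, m6, m7, m9}; Z2 = {m3, m4, m6, m7, m9}; Z3 = {m3, m4, m7, m9}; Z4 = {m3, m7, m9}; fixed.
Sat(AG (¬b ∨ q)) = {m3, m7, m9}
A[b U AG (¬b ∨ q)]: least fixpoint, start Z0 = Sat(AG (¬b ∨ q)) = {m3, m7, m9}, add states in Sat(b) with every successor in Z. Z1 = {m1, m3, m7, m9}; Z2 = {m1, m3, m5, m7, m9}; fixed.
Sat(A[b U AG (¬b ∨ q)]) = {m1, m3, m5, m7, m9}
EG A[b U AG (¬b ∨ q)]: greatest fixpoint, start Z0 = {m1, m3, m5, m7, m9}, keep only states in Sat with some successor in Z. Already a fixed point.
Sat(EG A[b U AG (¬b ∨ q)]) = {m1, m3, m5, m7, m9}
m0 ∉ Sat(EG A[b U AG (¬b ∨ q)]) = {m1, m3, m5, m7, m9}, so the formula does not hold at m0.

No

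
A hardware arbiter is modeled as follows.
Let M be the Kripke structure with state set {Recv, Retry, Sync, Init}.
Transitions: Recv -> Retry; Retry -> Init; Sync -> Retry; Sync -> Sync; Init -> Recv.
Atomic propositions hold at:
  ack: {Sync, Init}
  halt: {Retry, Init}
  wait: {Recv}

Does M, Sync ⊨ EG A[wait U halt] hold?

A[wait U halt]: least fixpoint, start Z0 = Sat(halt) = {Retry, Init}, add states in Sat(wait) with every successor in Z. Z1 = {Recv, Retry, Init}; fixed.
Sat(A[wait U halt]) = {Recv, Retry, Init}
EG A[wait U halt]: greatest fixpoint, start Z0 = {Recv, Retry, Init}, keep only states in Sat with some successor in Z. Already a fixed point.
Sat(EG A[wait U halt]) = {Recv, Retry, Init}
Sync ∉ Sat(EG A[wait U halt]) = {Recv, Retry, Init}, so the formula does not hold at Sync.

No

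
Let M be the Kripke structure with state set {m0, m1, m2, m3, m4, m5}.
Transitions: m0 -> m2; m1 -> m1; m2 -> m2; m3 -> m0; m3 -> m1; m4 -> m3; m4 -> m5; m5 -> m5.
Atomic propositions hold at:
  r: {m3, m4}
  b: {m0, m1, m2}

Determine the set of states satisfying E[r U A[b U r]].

{m3, m4}

A[b U r]: least fixpoint, start Z0 = Sat(r) = {m3, m4}, add states in Sat(b) with every successor in Z. Already a fixed point.
Sat(A[b U r]) = {m3, m4}
E[r U A[b U r]]: least fixpoint, start Z0 = Sat(A[b U r]) = {m3, m4}, add states in Sat(r) with some successor in Z. Already a fixed point.
Sat(E[r U A[b U r]]) = {m3, m4}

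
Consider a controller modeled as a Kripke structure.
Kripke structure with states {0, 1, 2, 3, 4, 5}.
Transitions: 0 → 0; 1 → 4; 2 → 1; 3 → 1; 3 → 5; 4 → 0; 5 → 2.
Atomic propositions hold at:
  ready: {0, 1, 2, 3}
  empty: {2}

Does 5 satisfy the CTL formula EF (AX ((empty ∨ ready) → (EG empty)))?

Yes

Sat(empty ∨ ready) = {0, 1, 2, 3}
EG empty: greatest fixpoint, start Z0 = {2}, keep only states in Sat with some successor in Z. Z1 = ∅; fixed.
Sat(EG empty) = ∅
Sat((empty ∨ ready) → (EG empty)) = {4, 5}
Sat(AX ((empty ∨ ready) → (EG empty))) = {s : every successor in {4, 5}} = {1}
EF (AX ((empty ∨ ready) → (EG empty))): least fixpoint, start Z0 = {1}, add states with some successor in Z. Z1 = {1, 2, 3}; Z2 = {1, 2, 3, 5}; fixed.
Sat(EF (AX ((empty ∨ ready) → (EG empty)))) = {1, 2, 3, 5}
5 ∈ Sat(EF (AX ((empty ∨ ready) → (EG empty)))) = {1, 2, 3, 5}, so the formula holds at 5.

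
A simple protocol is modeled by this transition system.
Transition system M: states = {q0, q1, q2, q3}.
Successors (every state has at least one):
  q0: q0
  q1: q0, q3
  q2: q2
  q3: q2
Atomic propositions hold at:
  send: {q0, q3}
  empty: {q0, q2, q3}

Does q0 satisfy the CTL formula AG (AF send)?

AF send: least fixpoint, start Z0 = {q0, q3}, add states with every successor in Z. Z1 = {q0, q1, q3}; fixed.
Sat(AF send) = {q0, q1, q3}
AG (AF send): greatest fixpoint, start Z0 = {q0, q1, q3}, keep only states in Sat with every successor in Z. Z1 = {q0, q1}; Z2 = {q0}; fixed.
Sat(AG (AF send)) = {q0}
q0 ∈ Sat(AG (AF send)) = {q0}, so the formula holds at q0.

Yes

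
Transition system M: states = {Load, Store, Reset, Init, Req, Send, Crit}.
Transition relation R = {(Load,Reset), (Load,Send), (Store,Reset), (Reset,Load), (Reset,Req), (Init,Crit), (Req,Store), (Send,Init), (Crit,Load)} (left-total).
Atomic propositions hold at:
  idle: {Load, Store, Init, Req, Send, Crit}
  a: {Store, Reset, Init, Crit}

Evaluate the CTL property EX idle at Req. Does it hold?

Sat(EX idle) = {s : some successor in {Load, Store, Init, Req, Send, Crit}} = {Load, Reset, Init, Req, Send, Crit}
Req ∈ Sat(EX idle) = {Load, Reset, Init, Req, Send, Crit}, so the formula holds at Req.

Yes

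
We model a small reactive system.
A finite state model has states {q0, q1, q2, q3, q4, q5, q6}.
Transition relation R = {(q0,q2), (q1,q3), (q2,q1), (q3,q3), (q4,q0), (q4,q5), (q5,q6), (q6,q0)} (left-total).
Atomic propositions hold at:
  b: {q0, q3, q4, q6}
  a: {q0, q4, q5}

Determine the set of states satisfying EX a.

Sat(EX a) = {s : some successor in {q0, q4, q5}} = {q4, q6}

{q4, q6}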